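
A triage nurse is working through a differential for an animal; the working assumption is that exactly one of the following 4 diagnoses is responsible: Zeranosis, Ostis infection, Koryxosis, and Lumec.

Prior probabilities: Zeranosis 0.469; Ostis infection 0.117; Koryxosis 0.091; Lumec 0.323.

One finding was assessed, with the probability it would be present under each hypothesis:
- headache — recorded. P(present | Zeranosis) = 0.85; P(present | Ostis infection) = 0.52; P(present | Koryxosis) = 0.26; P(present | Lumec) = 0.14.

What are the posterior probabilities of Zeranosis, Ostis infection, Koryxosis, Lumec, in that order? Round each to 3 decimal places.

For each hypothesis, the unnormalized posterior weight is prior × likelihood:
  Zeranosis: 0.469 × 0.85 = 0.39865
  Ostis infection: 0.117 × 0.52 = 0.06084
  Koryxosis: 0.091 × 0.26 = 0.02366
  Lumec: 0.323 × 0.14 = 0.04522
Normalizing constant Z = 0.39865 + 0.06084 + 0.02366 + 0.04522 = 0.52837.
P(Zeranosis | evidence) = 0.39865 / 0.52837 ≈ 0.754
P(Ostis infection | evidence) = 0.06084 / 0.52837 ≈ 0.115
P(Koryxosis | evidence) = 0.02366 / 0.52837 ≈ 0.045
P(Lumec | evidence) = 0.04522 / 0.52837 ≈ 0.086

0.754, 0.115, 0.045, 0.086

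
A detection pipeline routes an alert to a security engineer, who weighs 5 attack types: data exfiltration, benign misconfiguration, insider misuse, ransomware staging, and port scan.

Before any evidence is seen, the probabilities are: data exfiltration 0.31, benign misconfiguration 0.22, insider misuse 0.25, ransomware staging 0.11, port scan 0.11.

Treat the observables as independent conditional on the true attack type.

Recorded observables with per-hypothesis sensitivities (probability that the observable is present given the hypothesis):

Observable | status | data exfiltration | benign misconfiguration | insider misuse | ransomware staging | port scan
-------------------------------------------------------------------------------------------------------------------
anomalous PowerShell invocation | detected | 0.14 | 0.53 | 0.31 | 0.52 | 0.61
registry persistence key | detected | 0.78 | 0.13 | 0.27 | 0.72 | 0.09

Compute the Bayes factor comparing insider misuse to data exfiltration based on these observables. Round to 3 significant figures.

0.766

The Bayes factor is the ratio of the joint likelihoods of the observable pattern under the two hypotheses.
  insider misuse: 0.31 × 0.27 = 0.0837
  data exfiltration: 0.14 × 0.78 = 0.1092
Bayes factor = 0.0837 / 0.1092 ≈ 0.766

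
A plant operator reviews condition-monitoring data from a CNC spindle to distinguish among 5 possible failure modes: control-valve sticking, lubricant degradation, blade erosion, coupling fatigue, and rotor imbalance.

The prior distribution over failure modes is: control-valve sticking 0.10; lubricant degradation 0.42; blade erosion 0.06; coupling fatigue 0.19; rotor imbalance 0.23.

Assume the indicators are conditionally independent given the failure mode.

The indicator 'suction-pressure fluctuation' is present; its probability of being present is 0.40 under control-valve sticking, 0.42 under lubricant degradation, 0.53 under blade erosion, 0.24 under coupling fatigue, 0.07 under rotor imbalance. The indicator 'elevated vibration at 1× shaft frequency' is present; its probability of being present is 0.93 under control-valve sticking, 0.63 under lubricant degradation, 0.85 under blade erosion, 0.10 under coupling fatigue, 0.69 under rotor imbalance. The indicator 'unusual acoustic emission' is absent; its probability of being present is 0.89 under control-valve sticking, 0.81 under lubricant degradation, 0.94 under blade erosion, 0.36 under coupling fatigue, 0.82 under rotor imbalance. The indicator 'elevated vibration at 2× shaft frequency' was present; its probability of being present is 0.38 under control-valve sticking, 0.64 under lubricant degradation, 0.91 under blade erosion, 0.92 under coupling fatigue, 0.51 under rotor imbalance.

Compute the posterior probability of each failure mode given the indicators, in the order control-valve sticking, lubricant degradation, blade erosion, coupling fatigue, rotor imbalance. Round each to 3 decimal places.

By Bayes' rule with conditional independence, the unnormalized weight for each hypothesis is prior × ∏ likelihoods (using 1 − P(present | H) for each absent indicator):
  control-valve sticking: 0.10 × 0.40 × 0.93 × (1 − 0.89) × 0.38 = 0.001555
  lubricant degradation: 0.42 × 0.42 × 0.63 × (1 − 0.81) × 0.64 = 0.013514
  blade erosion: 0.06 × 0.53 × 0.85 × (1 − 0.94) × 0.91 = 0.0014758
  coupling fatigue: 0.19 × 0.24 × 0.10 × (1 − 0.36) × 0.92 = 0.0026849
  rotor imbalance: 0.23 × 0.07 × 0.69 × (1 − 0.82) × 0.51 = 0.0010198
The unnormalized weights sum to 0.020249.
P(control-valve sticking | evidence) = 0.001555 / 0.020249 ≈ 0.077
P(lubricant degradation | evidence) = 0.013514 / 0.020249 ≈ 0.667
P(blade erosion | evidence) = 0.0014758 / 0.020249 ≈ 0.073
P(coupling fatigue | evidence) = 0.0026849 / 0.020249 ≈ 0.133
P(rotor imbalance | evidence) = 0.0010198 / 0.020249 ≈ 0.050

0.077, 0.667, 0.073, 0.133, 0.050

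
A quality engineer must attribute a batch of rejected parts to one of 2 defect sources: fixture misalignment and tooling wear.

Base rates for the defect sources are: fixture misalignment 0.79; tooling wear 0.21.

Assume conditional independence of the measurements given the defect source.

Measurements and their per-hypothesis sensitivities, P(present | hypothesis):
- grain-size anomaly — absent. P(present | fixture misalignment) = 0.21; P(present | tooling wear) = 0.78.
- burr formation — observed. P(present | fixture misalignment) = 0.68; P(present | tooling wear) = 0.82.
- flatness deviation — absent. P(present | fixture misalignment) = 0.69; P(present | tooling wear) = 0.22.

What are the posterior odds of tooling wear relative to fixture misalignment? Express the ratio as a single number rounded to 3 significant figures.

0.225

Posterior odds equal prior odds times the likelihood ratio; only the two competing hypotheses matter (using 1 − P(present | H) for each absent measurement).
  tooling wear: 0.21 × (1 − 0.78) × 0.82 × (1 − 0.22) = 0.02955
  fixture misalignment: 0.79 × (1 − 0.21) × 0.68 × (1 − 0.69) = 0.13156
Odds(tooling wear : fixture misalignment) = 0.02955 / 0.13156 ≈ 0.225.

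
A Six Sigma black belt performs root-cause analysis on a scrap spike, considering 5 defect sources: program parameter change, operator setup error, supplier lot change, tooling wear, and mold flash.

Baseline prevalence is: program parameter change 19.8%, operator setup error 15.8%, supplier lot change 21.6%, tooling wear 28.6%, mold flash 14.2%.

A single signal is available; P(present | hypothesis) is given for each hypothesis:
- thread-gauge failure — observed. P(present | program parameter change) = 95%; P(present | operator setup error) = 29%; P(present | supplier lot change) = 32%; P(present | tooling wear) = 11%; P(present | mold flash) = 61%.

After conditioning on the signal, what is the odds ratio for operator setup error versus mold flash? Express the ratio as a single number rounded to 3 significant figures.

0.529

The normalizing constant cancels in an odds ratio, so compute prior × likelihood for the two hypotheses only:
  operator setup error: 0.158 × 0.29 = 0.04582
  mold flash: 0.142 × 0.61 = 0.08662
Posterior odds = 0.04582 / 0.08662 ≈ 0.529.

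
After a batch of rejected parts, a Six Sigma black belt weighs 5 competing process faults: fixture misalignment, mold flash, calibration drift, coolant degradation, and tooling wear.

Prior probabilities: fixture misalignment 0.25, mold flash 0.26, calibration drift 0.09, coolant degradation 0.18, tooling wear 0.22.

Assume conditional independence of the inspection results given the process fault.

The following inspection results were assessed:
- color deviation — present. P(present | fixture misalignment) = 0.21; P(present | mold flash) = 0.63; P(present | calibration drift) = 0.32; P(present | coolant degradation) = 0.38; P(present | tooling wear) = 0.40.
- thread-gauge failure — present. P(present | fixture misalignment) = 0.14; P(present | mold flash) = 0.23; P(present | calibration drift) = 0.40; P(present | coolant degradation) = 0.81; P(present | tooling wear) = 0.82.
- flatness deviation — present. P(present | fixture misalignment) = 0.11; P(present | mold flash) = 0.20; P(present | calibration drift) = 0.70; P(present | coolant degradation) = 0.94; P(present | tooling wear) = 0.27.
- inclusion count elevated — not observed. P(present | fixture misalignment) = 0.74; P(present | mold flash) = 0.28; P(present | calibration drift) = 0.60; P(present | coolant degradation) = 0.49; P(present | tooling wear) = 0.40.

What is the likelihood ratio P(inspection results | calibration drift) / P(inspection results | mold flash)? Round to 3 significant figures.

1.72

Take the product of per-inspection result likelihoods under each hypothesis (using 1 − P(present | H) for each absent inspection result), then divide.
  calibration drift: 0.32 × 0.40 × 0.70 × (1 − 0.60) = 0.03584
  mold flash: 0.63 × 0.23 × 0.20 × (1 − 0.28) = 0.020866
Bayes factor = 0.03584 / 0.020866 ≈ 1.72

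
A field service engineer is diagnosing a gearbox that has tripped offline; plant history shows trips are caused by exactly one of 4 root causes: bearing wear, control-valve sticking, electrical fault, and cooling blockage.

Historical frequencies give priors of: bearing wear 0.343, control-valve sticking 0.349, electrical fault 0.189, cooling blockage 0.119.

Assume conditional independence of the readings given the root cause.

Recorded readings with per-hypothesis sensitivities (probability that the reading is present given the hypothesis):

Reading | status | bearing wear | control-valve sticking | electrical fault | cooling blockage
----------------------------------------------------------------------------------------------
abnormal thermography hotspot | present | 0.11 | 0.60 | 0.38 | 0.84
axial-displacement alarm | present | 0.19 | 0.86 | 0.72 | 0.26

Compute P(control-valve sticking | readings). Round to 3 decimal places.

Multiply each prior by the joint likelihood of the reading pattern:
  bearing wear: 0.343 × 0.11 × 0.19 = 0.0071687
  control-valve sticking: 0.349 × 0.60 × 0.86 = 0.18008
  electrical fault: 0.189 × 0.38 × 0.72 = 0.05171
  cooling blockage: 0.119 × 0.84 × 0.26 = 0.02599
Normalizing constant Z = 0.0071687 + 0.18008 + 0.05171 + 0.02599 = 0.26495.
P(control-valve sticking | evidence) = 0.18008 / 0.26495 ≈ 0.680.

0.680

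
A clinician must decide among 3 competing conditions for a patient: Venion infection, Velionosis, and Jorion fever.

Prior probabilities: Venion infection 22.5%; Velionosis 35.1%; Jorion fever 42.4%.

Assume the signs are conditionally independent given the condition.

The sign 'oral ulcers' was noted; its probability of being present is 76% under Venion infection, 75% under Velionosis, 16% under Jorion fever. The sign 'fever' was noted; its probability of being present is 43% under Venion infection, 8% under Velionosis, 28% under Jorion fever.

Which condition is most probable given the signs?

Venion infection

Multiply each prior by the joint likelihood of the sign pattern:
  Venion infection: 0.225 × 0.76 × 0.43 = 0.07353
  Velionosis: 0.351 × 0.75 × 0.08 = 0.02106
  Jorion fever: 0.424 × 0.16 × 0.28 = 0.018995
Normalizing constant Z = 0.07353 + 0.02106 + 0.018995 = 0.11359.
P(Venion infection | evidence) ≈ 0.07353 / 0.11359 ≈ 0.647
P(Velionosis | evidence) ≈ 0.02106 / 0.11359 ≈ 0.185
P(Jorion fever | evidence) ≈ 0.018995 / 0.11359 ≈ 0.167
The largest is 0.647, so Venion infection is most probable.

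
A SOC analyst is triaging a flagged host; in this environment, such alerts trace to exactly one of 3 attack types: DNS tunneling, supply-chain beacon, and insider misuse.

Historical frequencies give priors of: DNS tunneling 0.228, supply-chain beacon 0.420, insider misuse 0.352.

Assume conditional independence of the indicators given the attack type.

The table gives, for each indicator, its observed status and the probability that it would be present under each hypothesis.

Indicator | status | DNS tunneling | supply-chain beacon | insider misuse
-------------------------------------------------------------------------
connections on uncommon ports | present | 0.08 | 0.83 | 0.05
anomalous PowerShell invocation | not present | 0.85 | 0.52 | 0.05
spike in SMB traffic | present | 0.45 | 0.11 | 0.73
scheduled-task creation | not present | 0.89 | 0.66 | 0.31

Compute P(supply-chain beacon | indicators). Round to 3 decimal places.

For each hypothesis, the unnormalized posterior weight is prior × product of the indicator likelihoods (using 1 − P(present | H) for each absent indicator):
  DNS tunneling: 0.228 × 0.08 × (1 − 0.85) × 0.45 × (1 − 0.89) = 0.00013543
  supply-chain beacon: 0.420 × 0.83 × (1 − 0.52) × 0.11 × (1 − 0.66) = 0.0062581
  insider misuse: 0.352 × 0.05 × (1 − 0.05) × 0.73 × (1 − 0.31) = 0.0084219
Normalizing constant Z = 0.00013543 + 0.0062581 + 0.0084219 = 0.014815.
P(supply-chain beacon | evidence) = 0.0062581 / 0.014815 ≈ 0.422.

0.422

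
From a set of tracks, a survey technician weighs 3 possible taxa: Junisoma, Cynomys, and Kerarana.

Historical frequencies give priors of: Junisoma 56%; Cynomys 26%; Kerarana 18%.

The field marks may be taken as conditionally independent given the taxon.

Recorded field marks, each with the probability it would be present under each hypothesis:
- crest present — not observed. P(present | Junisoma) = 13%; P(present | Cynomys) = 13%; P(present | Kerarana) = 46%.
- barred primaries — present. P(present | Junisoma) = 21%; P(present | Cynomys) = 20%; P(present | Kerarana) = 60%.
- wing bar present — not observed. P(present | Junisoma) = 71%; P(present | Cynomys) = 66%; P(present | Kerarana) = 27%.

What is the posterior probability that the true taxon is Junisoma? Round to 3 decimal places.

By Bayes' rule with conditional independence, the unnormalized weight for each hypothesis is prior × ∏ likelihoods (using 1 − P(present | H) for each absent field mark):
  Junisoma: 0.56 × (1 − 0.13) × 0.21 × (1 − 0.71) = 0.02967
  Cynomys: 0.26 × (1 − 0.13) × 0.20 × (1 − 0.66) = 0.015382
  Kerarana: 0.18 × (1 − 0.46) × 0.60 × (1 − 0.27) = 0.042574
Marginal likelihood of the evidence = 0.087626.
P(Junisoma | evidence) = 0.02967 / 0.087626 ≈ 0.339.

0.339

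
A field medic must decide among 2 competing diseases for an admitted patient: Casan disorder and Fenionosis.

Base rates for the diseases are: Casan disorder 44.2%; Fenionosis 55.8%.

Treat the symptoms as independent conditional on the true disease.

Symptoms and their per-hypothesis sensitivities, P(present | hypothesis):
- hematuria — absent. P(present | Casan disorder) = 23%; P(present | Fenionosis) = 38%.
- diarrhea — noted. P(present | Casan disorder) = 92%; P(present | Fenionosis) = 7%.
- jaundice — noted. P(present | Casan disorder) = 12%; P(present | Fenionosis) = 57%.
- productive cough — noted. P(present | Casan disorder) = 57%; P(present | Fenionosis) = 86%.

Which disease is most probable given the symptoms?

Casan disorder

For each hypothesis, the unnormalized posterior weight is prior × product of the symptom likelihoods (using 1 − P(present | H) for each absent symptom):
  Casan disorder: 0.442 × (1 − 0.23) × 0.92 × 0.12 × 0.57 = 0.021417
  Fenionosis: 0.558 × (1 − 0.38) × 0.07 × 0.57 × 0.86 = 0.011871
The unnormalized weights sum to 0.033288.
P(Casan disorder | evidence) ≈ 0.021417 / 0.033288 ≈ 0.643
P(Fenionosis | evidence) ≈ 0.011871 / 0.033288 ≈ 0.357
The largest is 0.643, so Casan disorder is most probable.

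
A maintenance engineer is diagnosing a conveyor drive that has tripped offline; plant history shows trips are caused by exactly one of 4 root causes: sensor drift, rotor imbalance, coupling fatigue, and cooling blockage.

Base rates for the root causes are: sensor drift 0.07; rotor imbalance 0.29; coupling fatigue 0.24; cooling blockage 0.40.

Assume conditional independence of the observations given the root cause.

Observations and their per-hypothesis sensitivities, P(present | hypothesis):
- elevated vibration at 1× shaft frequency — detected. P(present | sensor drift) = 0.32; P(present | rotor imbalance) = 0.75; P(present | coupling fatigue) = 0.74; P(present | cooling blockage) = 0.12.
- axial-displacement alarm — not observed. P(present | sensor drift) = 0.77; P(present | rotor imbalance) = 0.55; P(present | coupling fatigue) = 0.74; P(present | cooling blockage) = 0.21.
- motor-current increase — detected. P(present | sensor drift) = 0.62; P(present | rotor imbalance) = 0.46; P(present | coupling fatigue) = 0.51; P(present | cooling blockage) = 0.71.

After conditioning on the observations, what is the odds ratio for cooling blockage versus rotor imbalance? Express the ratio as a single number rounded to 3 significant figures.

Unnormalized posterior weight (prior times the observation likelihoods) for each of the two hypotheses (using 1 − P(present | H) for each absent observation):
  cooling blockage: 0.40 × 0.12 × (1 − 0.21) × 0.71 = 0.026923
  rotor imbalance: 0.29 × 0.75 × (1 − 0.55) × 0.46 = 0.045022
Odds(cooling blockage : rotor imbalance) = 0.026923 / 0.045022 ≈ 0.598.

0.598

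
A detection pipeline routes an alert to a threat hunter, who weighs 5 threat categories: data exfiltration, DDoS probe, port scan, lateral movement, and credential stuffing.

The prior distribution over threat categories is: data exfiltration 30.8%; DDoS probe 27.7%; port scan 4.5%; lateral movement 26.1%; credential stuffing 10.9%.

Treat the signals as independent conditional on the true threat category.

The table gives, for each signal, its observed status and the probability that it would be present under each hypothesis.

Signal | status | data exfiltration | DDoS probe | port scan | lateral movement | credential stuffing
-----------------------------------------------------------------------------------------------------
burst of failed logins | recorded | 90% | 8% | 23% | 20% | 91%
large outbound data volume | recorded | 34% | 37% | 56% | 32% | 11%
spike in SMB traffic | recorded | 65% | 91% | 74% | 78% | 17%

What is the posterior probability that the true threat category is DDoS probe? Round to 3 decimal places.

For each hypothesis, the unnormalized posterior weight is prior × product of the signal likelihoods:
  data exfiltration: 0.308 × 0.90 × 0.34 × 0.65 = 0.061261
  DDoS probe: 0.277 × 0.08 × 0.37 × 0.91 = 0.0074613
  port scan: 0.045 × 0.23 × 0.56 × 0.74 = 0.004289
  lateral movement: 0.261 × 0.20 × 0.32 × 0.78 = 0.013029
  credential stuffing: 0.109 × 0.91 × 0.11 × 0.17 = 0.0018549
Normalizing constant Z = 0.061261 + 0.0074613 + 0.004289 + 0.013029 + 0.0018549 = 0.087895.
P(DDoS probe | evidence) = 0.0074613 / 0.087895 ≈ 0.085.

0.085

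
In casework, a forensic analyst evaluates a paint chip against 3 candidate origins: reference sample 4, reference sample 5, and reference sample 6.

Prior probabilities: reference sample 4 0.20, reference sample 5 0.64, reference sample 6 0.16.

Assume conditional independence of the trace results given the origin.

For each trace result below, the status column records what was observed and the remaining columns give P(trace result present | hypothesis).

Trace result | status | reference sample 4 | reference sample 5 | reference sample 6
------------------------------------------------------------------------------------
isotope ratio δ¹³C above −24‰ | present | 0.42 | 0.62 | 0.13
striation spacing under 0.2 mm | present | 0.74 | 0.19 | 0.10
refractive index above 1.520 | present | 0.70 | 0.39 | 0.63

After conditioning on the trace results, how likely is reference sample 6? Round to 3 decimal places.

0.018

Multiply each prior by the joint likelihood of the trace result pattern:
  reference sample 4: 0.20 × 0.42 × 0.74 × 0.70 = 0.043512
  reference sample 5: 0.64 × 0.62 × 0.19 × 0.39 = 0.029403
  reference sample 6: 0.16 × 0.13 × 0.10 × 0.63 = 0.0013104
Normalizing constant Z = 0.043512 + 0.029403 + 0.0013104 = 0.074225.
P(reference sample 6 | evidence) = 0.0013104 / 0.074225 ≈ 0.018.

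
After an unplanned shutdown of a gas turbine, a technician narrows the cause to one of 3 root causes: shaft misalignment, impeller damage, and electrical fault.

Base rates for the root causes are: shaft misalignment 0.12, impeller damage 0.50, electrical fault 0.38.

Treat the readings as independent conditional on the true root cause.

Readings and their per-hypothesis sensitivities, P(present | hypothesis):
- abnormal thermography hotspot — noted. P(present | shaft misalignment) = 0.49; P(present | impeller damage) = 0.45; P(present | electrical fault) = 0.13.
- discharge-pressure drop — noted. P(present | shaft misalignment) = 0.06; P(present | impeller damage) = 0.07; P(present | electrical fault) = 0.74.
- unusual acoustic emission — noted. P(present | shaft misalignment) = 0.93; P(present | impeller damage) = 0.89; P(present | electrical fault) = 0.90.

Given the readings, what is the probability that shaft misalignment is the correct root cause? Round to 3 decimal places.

0.065

For each hypothesis, the unnormalized posterior weight is prior × product of the reading likelihoods:
  shaft misalignment: 0.12 × 0.49 × 0.06 × 0.93 = 0.003281
  impeller damage: 0.50 × 0.45 × 0.07 × 0.89 = 0.014018
  electrical fault: 0.38 × 0.13 × 0.74 × 0.90 = 0.0329
Normalizing constant Z = 0.003281 + 0.014018 + 0.0329 = 0.050199.
P(shaft misalignment | evidence) = 0.003281 / 0.050199 ≈ 0.065.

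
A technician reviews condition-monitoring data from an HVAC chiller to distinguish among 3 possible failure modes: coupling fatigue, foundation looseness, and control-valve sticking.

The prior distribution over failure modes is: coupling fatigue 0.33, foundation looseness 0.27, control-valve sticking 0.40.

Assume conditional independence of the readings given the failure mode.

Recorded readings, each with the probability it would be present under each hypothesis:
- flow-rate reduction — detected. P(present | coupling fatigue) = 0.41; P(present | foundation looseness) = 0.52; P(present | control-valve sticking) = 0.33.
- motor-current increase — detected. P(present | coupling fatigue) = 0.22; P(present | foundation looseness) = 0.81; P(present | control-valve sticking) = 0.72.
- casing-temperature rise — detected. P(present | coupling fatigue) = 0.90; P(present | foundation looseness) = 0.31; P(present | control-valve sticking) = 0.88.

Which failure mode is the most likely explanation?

By Bayes' rule with conditional independence, the unnormalized weight for each hypothesis is prior × ∏ likelihoods:
  coupling fatigue: 0.33 × 0.41 × 0.22 × 0.90 = 0.026789
  foundation looseness: 0.27 × 0.52 × 0.81 × 0.31 = 0.035254
  control-valve sticking: 0.40 × 0.33 × 0.72 × 0.88 = 0.083635
Normalizing constant Z = 0.026789 + 0.035254 + 0.083635 = 0.14568.
P(coupling fatigue | evidence) ≈ 0.026789 / 0.14568 ≈ 0.184
P(foundation looseness | evidence) ≈ 0.035254 / 0.14568 ≈ 0.242
P(control-valve sticking | evidence) ≈ 0.083635 / 0.14568 ≈ 0.574
The largest is 0.574, so control-valve sticking is most probable.

control-valve sticking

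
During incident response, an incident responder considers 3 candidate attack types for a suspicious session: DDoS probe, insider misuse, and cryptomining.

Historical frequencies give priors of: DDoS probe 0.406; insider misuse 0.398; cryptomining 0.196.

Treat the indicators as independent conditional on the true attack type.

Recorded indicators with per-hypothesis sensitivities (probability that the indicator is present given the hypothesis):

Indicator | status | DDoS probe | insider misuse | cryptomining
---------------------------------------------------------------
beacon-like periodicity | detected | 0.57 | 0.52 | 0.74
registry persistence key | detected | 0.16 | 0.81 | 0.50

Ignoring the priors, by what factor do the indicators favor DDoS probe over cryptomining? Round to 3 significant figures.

Joint likelihood of the indicator pattern under each hypothesis:
  DDoS probe: 0.57 × 0.16 = 0.0912
  cryptomining: 0.74 × 0.50 = 0.37
Bayes factor = 0.0912 / 0.37 ≈ 0.246

0.246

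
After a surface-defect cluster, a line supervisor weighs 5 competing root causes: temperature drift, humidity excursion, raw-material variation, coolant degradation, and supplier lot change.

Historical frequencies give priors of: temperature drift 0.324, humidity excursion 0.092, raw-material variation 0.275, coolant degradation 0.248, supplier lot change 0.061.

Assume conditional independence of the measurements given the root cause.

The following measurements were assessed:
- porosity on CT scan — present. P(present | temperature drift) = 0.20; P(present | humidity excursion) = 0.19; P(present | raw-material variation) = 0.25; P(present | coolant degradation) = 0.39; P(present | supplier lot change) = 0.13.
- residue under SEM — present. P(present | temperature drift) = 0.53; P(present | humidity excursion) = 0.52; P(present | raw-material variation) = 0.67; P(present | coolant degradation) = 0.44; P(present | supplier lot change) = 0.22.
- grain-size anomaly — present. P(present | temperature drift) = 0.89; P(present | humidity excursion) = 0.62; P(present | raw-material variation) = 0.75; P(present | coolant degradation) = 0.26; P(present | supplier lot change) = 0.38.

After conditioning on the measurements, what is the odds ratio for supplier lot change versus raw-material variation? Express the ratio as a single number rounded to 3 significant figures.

0.0192

The normalizing constant cancels in an odds ratio, so compute prior × likelihood for the two hypotheses only:
  supplier lot change: 0.061 × 0.13 × 0.22 × 0.38 = 0.00066295
  raw-material variation: 0.275 × 0.25 × 0.67 × 0.75 = 0.034547
Posterior odds = 0.00066295 / 0.034547 ≈ 0.0192.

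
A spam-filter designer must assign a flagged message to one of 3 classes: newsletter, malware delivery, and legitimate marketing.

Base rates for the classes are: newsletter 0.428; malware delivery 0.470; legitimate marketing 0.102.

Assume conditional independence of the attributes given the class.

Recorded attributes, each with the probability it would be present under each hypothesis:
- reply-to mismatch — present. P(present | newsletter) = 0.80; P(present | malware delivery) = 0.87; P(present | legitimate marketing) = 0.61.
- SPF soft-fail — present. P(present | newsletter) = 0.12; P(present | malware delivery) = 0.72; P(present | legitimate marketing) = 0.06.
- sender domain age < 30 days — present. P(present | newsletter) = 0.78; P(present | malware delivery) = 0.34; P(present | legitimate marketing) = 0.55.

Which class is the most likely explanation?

malware delivery

For each hypothesis, the unnormalized posterior weight is prior × product of the attribute likelihoods:
  newsletter: 0.428 × 0.80 × 0.12 × 0.78 = 0.032049
  malware delivery: 0.470 × 0.87 × 0.72 × 0.34 = 0.1001
  legitimate marketing: 0.102 × 0.61 × 0.06 × 0.55 = 0.0020533
Normalizing constant Z = 0.032049 + 0.1001 + 0.0020533 = 0.1342.
P(newsletter | evidence) ≈ 0.032049 / 0.1342 ≈ 0.239
P(malware delivery | evidence) ≈ 0.1001 / 0.1342 ≈ 0.746
P(legitimate marketing | evidence) ≈ 0.0020533 / 0.1342 ≈ 0.015
The largest is 0.746, so malware delivery is most probable.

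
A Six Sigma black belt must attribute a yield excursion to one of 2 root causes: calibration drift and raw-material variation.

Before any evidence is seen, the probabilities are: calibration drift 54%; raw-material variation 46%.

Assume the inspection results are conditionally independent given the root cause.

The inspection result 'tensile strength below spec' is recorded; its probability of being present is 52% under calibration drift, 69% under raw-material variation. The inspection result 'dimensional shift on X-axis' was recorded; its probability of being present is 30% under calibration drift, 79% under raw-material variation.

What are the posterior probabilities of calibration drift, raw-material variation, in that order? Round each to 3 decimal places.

0.251, 0.749

For each hypothesis, the unnormalized posterior weight is prior × product of the inspection result likelihoods:
  calibration drift: 0.54 × 0.52 × 0.30 = 0.08424
  raw-material variation: 0.46 × 0.69 × 0.79 = 0.25075
Normalizing constant Z = 0.08424 + 0.25075 = 0.33499.
P(calibration drift | evidence) = 0.08424 / 0.33499 ≈ 0.251
P(raw-material variation | evidence) = 0.25075 / 0.33499 ≈ 0.749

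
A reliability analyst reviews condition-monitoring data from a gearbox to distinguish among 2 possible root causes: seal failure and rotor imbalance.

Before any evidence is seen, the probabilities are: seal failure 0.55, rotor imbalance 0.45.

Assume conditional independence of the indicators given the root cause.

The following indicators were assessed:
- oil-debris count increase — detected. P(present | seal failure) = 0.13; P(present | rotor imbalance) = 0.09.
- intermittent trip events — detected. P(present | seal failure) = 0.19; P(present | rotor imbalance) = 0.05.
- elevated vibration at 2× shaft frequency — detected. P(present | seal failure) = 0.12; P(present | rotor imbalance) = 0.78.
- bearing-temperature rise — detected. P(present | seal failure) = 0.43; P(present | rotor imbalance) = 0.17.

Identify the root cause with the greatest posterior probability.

By Bayes' rule with conditional independence, the unnormalized weight for each hypothesis is prior × ∏ likelihoods:
  seal failure: 0.55 × 0.13 × 0.19 × 0.12 × 0.43 = 0.00070099
  rotor imbalance: 0.45 × 0.09 × 0.05 × 0.78 × 0.17 = 0.00026852
Marginal likelihood of the evidence = 0.0009695.
P(seal failure | evidence) ≈ 0.00070099 / 0.0009695 ≈ 0.723
P(rotor imbalance | evidence) ≈ 0.00026852 / 0.0009695 ≈ 0.277
The largest is 0.723, so seal failure is most probable.

seal failure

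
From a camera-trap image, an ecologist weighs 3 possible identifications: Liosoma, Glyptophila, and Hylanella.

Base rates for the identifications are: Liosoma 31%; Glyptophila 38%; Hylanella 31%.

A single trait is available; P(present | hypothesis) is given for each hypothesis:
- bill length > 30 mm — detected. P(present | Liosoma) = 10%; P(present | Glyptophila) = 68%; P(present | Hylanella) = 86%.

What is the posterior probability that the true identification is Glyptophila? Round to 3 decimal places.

0.465

For each hypothesis, the unnormalized posterior weight is prior × likelihood:
  Liosoma: 0.31 × 0.10 = 0.031
  Glyptophila: 0.38 × 0.68 = 0.2584
  Hylanella: 0.31 × 0.86 = 0.2666
Marginal likelihood of the evidence = 0.556.
P(Glyptophila | evidence) = 0.2584 / 0.556 ≈ 0.465.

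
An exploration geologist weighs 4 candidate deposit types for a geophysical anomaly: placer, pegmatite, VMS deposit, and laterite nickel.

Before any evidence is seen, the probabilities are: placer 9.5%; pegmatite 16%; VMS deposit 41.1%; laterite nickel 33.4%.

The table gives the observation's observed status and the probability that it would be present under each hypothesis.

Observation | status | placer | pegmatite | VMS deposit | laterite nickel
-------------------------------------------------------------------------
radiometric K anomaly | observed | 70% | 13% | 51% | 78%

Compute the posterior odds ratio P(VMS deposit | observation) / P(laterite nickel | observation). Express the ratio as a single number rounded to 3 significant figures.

0.805

Posterior odds equal prior odds times the likelihood ratio; only the two competing hypotheses matter.
  VMS deposit: 0.411 × 0.51 = 0.20961
  laterite nickel: 0.334 × 0.78 = 0.26052
Odds(VMS deposit : laterite nickel) = 0.20961 / 0.26052 ≈ 0.805.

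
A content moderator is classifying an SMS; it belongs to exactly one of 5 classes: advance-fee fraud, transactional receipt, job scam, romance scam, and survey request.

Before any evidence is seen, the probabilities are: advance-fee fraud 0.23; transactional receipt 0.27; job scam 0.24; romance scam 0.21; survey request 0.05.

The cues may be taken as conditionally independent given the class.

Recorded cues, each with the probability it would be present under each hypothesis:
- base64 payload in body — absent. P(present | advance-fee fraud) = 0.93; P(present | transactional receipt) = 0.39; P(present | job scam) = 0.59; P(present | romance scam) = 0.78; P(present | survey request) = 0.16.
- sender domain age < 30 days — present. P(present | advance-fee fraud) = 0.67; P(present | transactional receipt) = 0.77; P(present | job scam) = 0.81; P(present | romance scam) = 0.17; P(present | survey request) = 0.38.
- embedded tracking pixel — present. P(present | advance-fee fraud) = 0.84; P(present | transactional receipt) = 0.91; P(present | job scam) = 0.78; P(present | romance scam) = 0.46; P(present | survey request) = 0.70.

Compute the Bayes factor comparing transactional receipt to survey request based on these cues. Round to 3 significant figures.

1.91

Joint likelihood of the cue pattern under each hypothesis (using 1 − P(present | H) for each absent cue):
  transactional receipt: (1 − 0.39) × 0.77 × 0.91 = 0.42743
  survey request: (1 − 0.16) × 0.38 × 0.70 = 0.22344
Bayes factor = 0.42743 / 0.22344 ≈ 1.91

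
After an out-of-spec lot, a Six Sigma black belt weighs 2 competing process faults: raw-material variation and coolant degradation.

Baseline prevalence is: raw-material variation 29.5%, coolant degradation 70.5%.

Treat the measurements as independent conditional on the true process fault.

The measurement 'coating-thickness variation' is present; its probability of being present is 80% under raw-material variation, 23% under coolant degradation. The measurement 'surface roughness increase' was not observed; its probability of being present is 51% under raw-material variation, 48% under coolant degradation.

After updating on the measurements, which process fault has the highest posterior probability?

raw-material variation

Multiply each prior by the joint likelihood of the measurement pattern (using 1 − P(present | H) for each absent measurement):
  raw-material variation: 0.295 × 0.80 × (1 − 0.51) = 0.11564
  coolant degradation: 0.705 × 0.23 × (1 − 0.48) = 0.084318
Normalizing constant Z = 0.11564 + 0.084318 = 0.19996.
P(raw-material variation | evidence) ≈ 0.11564 / 0.19996 ≈ 0.578
P(coolant degradation | evidence) ≈ 0.084318 / 0.19996 ≈ 0.422
The largest is 0.578, so raw-material variation is most probable.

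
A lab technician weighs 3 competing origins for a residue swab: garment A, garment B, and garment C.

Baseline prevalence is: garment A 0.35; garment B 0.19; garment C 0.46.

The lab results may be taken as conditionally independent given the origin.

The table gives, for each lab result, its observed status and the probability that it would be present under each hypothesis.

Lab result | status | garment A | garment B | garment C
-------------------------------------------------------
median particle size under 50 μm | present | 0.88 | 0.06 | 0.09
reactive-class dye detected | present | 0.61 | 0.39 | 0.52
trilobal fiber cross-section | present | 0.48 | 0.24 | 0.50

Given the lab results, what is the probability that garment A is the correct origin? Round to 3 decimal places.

0.884

Multiply each prior by the joint likelihood of the lab result pattern:
  garment A: 0.35 × 0.88 × 0.61 × 0.48 = 0.090182
  garment B: 0.19 × 0.06 × 0.39 × 0.24 = 0.001067
  garment C: 0.46 × 0.09 × 0.52 × 0.50 = 0.010764
Marginal likelihood of the evidence = 0.10201.
P(garment A | evidence) = 0.090182 / 0.10201 ≈ 0.884.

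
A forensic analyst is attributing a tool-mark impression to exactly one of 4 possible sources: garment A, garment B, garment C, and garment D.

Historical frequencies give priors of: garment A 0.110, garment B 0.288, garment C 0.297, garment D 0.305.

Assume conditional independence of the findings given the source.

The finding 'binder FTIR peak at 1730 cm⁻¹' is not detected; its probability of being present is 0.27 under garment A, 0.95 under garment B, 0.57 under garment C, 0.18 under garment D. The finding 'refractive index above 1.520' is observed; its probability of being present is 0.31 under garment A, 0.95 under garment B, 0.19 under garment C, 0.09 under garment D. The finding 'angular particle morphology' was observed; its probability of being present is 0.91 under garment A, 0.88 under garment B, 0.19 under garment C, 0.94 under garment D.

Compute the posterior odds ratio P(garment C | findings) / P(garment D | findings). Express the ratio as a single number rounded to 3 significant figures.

0.218

Unnormalized posterior weight (prior times the finding likelihoods) for each of the two hypotheses (using 1 − P(present | H) for each absent finding):
  garment C: 0.297 × (1 − 0.57) × 0.19 × 0.19 = 0.0046103
  garment D: 0.305 × (1 − 0.18) × 0.09 × 0.94 = 0.021158
Posterior odds = 0.0046103 / 0.021158 ≈ 0.218.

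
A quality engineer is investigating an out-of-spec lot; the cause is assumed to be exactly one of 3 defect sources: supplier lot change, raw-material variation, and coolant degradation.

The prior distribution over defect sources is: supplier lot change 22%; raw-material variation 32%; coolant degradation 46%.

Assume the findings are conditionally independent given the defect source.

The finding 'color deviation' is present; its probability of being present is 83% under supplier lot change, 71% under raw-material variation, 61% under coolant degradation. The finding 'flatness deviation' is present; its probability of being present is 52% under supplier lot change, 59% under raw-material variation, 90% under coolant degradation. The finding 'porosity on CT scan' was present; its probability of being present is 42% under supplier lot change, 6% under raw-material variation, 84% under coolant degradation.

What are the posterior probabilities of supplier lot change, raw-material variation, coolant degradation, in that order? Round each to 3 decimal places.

By Bayes' rule with conditional independence, the unnormalized weight for each hypothesis is prior × ∏ likelihoods:
  supplier lot change: 0.22 × 0.83 × 0.52 × 0.42 = 0.03988
  raw-material variation: 0.32 × 0.71 × 0.59 × 0.06 = 0.0080429
  coolant degradation: 0.46 × 0.61 × 0.90 × 0.84 = 0.21213
The unnormalized weights sum to 0.26006.
P(supplier lot change | evidence) = 0.03988 / 0.26006 ≈ 0.153
P(raw-material variation | evidence) = 0.0080429 / 0.26006 ≈ 0.031
P(coolant degradation | evidence) = 0.21213 / 0.26006 ≈ 0.816

0.153, 0.031, 0.816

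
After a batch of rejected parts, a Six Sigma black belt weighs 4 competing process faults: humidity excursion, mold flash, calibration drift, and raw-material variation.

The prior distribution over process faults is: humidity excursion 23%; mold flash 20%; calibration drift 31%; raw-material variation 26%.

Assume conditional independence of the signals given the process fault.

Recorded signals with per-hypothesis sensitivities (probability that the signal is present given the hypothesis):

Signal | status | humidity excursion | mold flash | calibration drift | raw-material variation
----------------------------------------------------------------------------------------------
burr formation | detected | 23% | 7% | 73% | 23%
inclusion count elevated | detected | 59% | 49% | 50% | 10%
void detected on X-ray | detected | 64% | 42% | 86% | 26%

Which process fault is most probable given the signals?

For each hypothesis, the unnormalized posterior weight is prior × product of the signal likelihoods:
  humidity excursion: 0.23 × 0.23 × 0.59 × 0.64 = 0.019975
  mold flash: 0.20 × 0.07 × 0.49 × 0.42 = 0.0028812
  calibration drift: 0.31 × 0.73 × 0.50 × 0.86 = 0.097309
  raw-material variation: 0.26 × 0.23 × 0.10 × 0.26 = 0.0015548
Normalizing constant Z = 0.019975 + 0.0028812 + 0.097309 + 0.0015548 = 0.12172.
P(humidity excursion | evidence) ≈ 0.019975 / 0.12172 ≈ 0.164
P(mold flash | evidence) ≈ 0.0028812 / 0.12172 ≈ 0.024
P(calibration drift | evidence) ≈ 0.097309 / 0.12172 ≈ 0.799
P(raw-material variation | evidence) ≈ 0.0015548 / 0.12172 ≈ 0.013
The largest is 0.799, so calibration drift is most probable.

calibration drift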